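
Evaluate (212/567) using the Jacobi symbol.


Compute (212/567) via quadratic reciprocity:
  pull out 2: (2/567) = +1  (since 567 mod 8 = 7)
  pull out 2: (2/567) = +1  (since 567 mod 8 = 7)
  reciprocity: (53/567) -> +(567/53)
  reduce: (37/53)
  reciprocity: (37/53) -> +(53/37)
  reduce: (16/37)
  pull out 2: (2/37) = -1  (since 37 mod 8 = 5)
  pull out 2: (2/37) = -1  (since 37 mod 8 = 5)
  pull out 2: (2/37) = -1  (since 37 mod 8 = 5)
  pull out 2: (2/37) = -1  (since 37 mod 8 = 5)
  (1/37) = 1
Product of signs = 1

1


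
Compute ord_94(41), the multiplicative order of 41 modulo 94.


We want ord_94(41), the smallest k >= 1 with 41^k = 1 mod 94.
n = 94 = 2 * 47, phi(94) = 46; the order divides phi(n).
Divisors of 46: 1, 2, 23, 46
Repeated squaring mod 94: 41^1 = 41, 41^2 = 83, 41^4 = 27, 41^8 = 71, 41^16 = 59, 41^32 = 3
Test divisors in increasing order:
  k=1: 41^1 = 41 mod 94
  k=2: 41^2 = 83 mod 94
  k=23: 41^23 = 59 * 27 * 83 * 41 = 93 mod 94
  k=46: 41^46 = 3 * 71 * 27 * 83 = 1 mod 94  <- first divisor giving 1
Order = 46

46


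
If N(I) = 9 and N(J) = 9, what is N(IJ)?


N(IJ) = N(I) * N(J)
= 9 * 9
= 81

81


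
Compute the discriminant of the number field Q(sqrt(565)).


For K = Q(sqrt(d)) with d squarefree: disc(K) = d if d = 1 mod 4, and disc(K) = 4d if d = 2 or 3 mod 4.
Here d = 565, and d mod 4 = 1.
d = 1 mod 4 (O_K = Z[(1+sqrt(d))/2]), so disc(K) = d = 565

565


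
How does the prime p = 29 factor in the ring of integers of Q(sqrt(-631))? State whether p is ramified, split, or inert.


K = Q(sqrt(-631)). Since d mod 4 = 1, disc(K) = -631.
Check p | disc: -631 mod 29 = 7.
p does not divide disc. Compute Legendre symbol (d/p):
7^((29-1)/2) mod 29 = 1
(d/p) = 1, so p splits: (p) = P*P' with e=1, f=1, g=2.
Therefore p is split.

split


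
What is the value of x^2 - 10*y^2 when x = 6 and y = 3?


x^2 - d*y^2
= 6^2 - 10*3^2
= 36 - 90
= -54

-54


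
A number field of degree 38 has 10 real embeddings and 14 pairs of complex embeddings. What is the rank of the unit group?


By Dirichlet's unit theorem:
rank = r1 + r2 - 1
= 10 + 14 - 1
= 23

23


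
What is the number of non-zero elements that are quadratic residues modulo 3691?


For prime p, the number of non-zero quadratic residues is (p-1)/2.
= (3691-1)/2
= 1845

1845


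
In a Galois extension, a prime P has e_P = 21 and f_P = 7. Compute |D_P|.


|D_P| = e * f
= 21 * 7
= 147

147


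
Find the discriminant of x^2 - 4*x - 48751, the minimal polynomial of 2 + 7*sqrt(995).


The element 2 + 7*sqrt(995) has minimal polynomial:
x^2 - 4*x - 48751
Discriminant = (-4)^2 - 4*(-48751)
= 16 + 195004
= 195020

195020


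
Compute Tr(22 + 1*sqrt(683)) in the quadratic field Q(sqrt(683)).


Tr(a + b*sqrt(d)) = (a + b*sqrt(d)) + (a - b*sqrt(d)) = 2a
= 2 * (22)
= 44

44


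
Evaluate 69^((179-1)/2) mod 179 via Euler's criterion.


p = 179 is prime and the exponent is (p-1)/2 = 89, so by Euler's criterion 69^89 = (69/179) = +1 or -1 mod 179.
Compute by square-and-multiply:
  89 = 64 + 16 + 8 + 1 (binary 1011001)
  Repeated squaring mod 179: 69^1 = 69, 69^2 = 107, 69^4 = 172, 69^8 = 49, 69^16 = 74, 69^32 = 106, 69^64 = 138
  69^89 = 69^64 * 69^16 * 69^8 * 69^1 = 138 * 74 * 49 * 69 mod 179
    138 * 74 = 10212 = 9 mod 179
    9 * 49 = 441 = 83 mod 179
    83 * 69 = 5727 = 178 mod 179
  69^89 = 178 mod 179
Result 178 = p - 1 = -1 mod 179: 69 is a quadratic non-residue mod 179. As a residue in [0, p-1] the value is 178.
69^89 mod 179 = 178

178


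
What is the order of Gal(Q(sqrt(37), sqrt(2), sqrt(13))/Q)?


The 3 square roots of distinct primes are multiplicatively independent over Q,
so [K:Q] = 2^3 and Gal(K/Q) is isomorphic to (Z/2Z)^3.
|Gal| = 2^3 = 8

8


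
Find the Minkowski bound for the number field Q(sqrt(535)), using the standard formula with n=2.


d = 535, d mod 4 = 3, so disc(K) = 4d = 2140; |disc(K)| = 2140
Real quadratic field, so n = 2, s = r2 = 0, r1 = 2
M = (n!/n^n) * (4/pi)^s * sqrt(|disc(K)|) = (2!/2^2) * (4/pi)^0 * sqrt(2140)
= 0.5 * 1.000000 * 46.260134
= 23.1301

23.1301


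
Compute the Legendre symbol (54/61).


p = 61 is prime, so compute (54/61) with the reciprocity algorithm (Jacobi-symbol steps: pull out 2s via (2/n), flip via reciprocity, reduce):
  pull out 2: (2/61) = -1  (since 61 mod 8 = 5)
  reciprocity: (27/61) -> +(61/27)
  reduce: (7/27)
  reciprocity: (7/27) -> -(27/7)
  reduce: (6/7)
  pull out 2: (2/7) = +1  (since 7 mod 8 = 7)
  reciprocity: (3/7) -> -(7/3)
  reduce: (1/3)
  (1/3) = 1
Product of signs = -1
(54/61) = -1

-1


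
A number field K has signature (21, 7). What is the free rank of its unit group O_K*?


By Dirichlet's unit theorem:
rank = r1 + r2 - 1
= 21 + 7 - 1
= 27

27


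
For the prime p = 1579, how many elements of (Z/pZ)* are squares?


For prime p, the number of non-zero quadratic residues is (p-1)/2.
= (1579-1)/2
= 789

789


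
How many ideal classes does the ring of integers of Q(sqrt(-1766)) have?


K = Q(sqrt(-1766)). d mod 4 = 2, so D = disc(K) = 4d = -7064
h(K) equals the number of primitive reduced positive-definite forms (a, b, c) = a*x^2 + b*x*y + c*y^2 with b^2 - 4ac = D,
where reduced means |b| <= a <= c, with b >= 0 whenever |b| = a or a = c, and primitive means gcd(a, b, c) = 1.
Reduced forces 3a^2 <= |D| = 7064, so 1 <= a <= 48; b must have the parity of D, and c = (b^2 - D)/(4a) must be an integer >= a.
Enumerate a = 1..48, b in [-a, a]:
  a=1: (1, 0, 1766)  [1]
  a=2: (2, 0, 883)  [1]
  a=3: (3, -2, 589), (3, 2, 589)  [2]
  a=4: none
  a=5: (5, -4, 354), (5, 4, 354)  [2]
  a=6: (6, -4, 295), (6, 4, 295)  [2]
  a=7..8: none
  a=9: (9, -8, 198), (9, 8, 198)  [2]
  a=10: (10, -4, 177), (10, 4, 177)  [2]
  a=11: (11, -8, 162), (11, 8, 162)  [2]
  a=12..14: none
  a=15: (15, -14, 121), (15, -4, 118), (15, 4, 118), (15, 14, 121)  [4]
  a=16: none
  a=17: (17, -12, 106), (17, 12, 106)  [2]
  a=18: (18, -8, 99), (18, 8, 99)  [2]
  a=19: (19, -2, 93), (19, 2, 93)  [2]
  a=20..21: none
  a=22: (22, -8, 81), (22, 8, 81)  [2]
  a=23..24: none
  a=25: (25, -6, 71), (25, 6, 71)  [2]
  a=26: none
  a=27: (27, -8, 66), (27, 8, 66)  [2]
  a=28..29: none
  a=30: (30, -16, 61), (30, -4, 59), (30, 4, 59), (30, 16, 61)  [4]
  a=31: (31, -2, 57), (31, 2, 57)  [2]
  a=32: none
  a=33: (33, -14, 55), (33, -8, 54), (33, 8, 54), (33, 14, 55)  [4]
  a=34: (34, -12, 53), (34, 12, 53)  [2]
  a=35..36: none
  a=37: (37, -22, 51), (37, 22, 51)  [2]
  a=38: (38, -36, 55), (38, 36, 55)  [2]
  a=39..42: none
  a=43: (43, -26, 45), (43, 26, 45)  [2]
  a=44: none
  a=45: (45, -44, 50), (45, 44, 50)  [2]
  a=46..48: none
Total reduced forms: 1 + 1 + 2 + 2 + 2 + 2 + 2 + 2 + 4 + 2 + 2 + 2 + 2 + 2 + 2 + 4 + 2 + 4 + 2 + 2 + 2 + 2 + 2 = 50
h = 50

50


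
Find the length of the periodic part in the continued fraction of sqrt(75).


Run the CF algorithm for sqrt(75).
a_0 = floor(sqrt(75)) = 8; set m_0=0, q_0=1.
Recurrence: m' = q*a - m,  q' = (d - m'^2)/q,  a' = floor((a_0 + m')/q').
  step 1: m=8, q=11, a=1
  step 2: m=3, q=6, a=1
  step 3: m=3, q=11, a=1
  step 4: m=8, q=1, a=16
a_4 = 2*a_0 = 16, so the period closes here.
sqrt(75) = [8; 1, 1, 1, 16]
Period length = 4

4


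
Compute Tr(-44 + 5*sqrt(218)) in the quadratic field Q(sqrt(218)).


Tr(a + b*sqrt(d)) = (a + b*sqrt(d)) + (a - b*sqrt(d)) = 2a
= 2 * (-44)
= -88

-88


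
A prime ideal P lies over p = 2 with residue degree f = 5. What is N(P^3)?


N(P^a) = p^(a*f)
= 2^(3*5)
= 2^15
= 32768

32768


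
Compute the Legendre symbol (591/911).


p = 911 is prime, so compute (591/911) with the reciprocity algorithm (Jacobi-symbol steps: pull out 2s via (2/n), flip via reciprocity, reduce):
  reciprocity: (591/911) -> -(911/591)
  reduce: (320/591)
  pull out 2: (2/591) = +1  (since 591 mod 8 = 7)
  pull out 2: (2/591) = +1  (since 591 mod 8 = 7)
  pull out 2: (2/591) = +1  (since 591 mod 8 = 7)
  pull out 2: (2/591) = +1  (since 591 mod 8 = 7)
  pull out 2: (2/591) = +1  (since 591 mod 8 = 7)
  pull out 2: (2/591) = +1  (since 591 mod 8 = 7)
  reciprocity: (5/591) -> +(591/5)
  reduce: (1/5)
  (1/5) = 1
Product of signs = -1
(591/911) = -1

-1


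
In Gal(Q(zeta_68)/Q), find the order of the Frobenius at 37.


The Frobenius at p in Gal(Q(zeta_n)/Q) = (Z/nZ)* is the class of p, so its order is ord_68(37), the smallest k >= 1 with 37^k = 1 mod 68.
n = 68 = 2^2 * 17, phi(68) = 32; the order divides phi(n).
Divisors of 32: 1, 2, 4, 8, 16, 32
Repeated squaring mod 68: 37^1 = 37, 37^2 = 9, 37^4 = 13, 37^8 = 33, 37^16 = 1, 37^32 = 1
Test divisors in increasing order:
  k=1: 37^1 = 37 mod 68
  k=2: 37^2 = 9 mod 68
  k=4: 37^4 = 13 mod 68
  k=8: 37^8 = 33 mod 68
  k=16: 37^16 = 1 mod 68  <- first divisor giving 1
Order = 16

16


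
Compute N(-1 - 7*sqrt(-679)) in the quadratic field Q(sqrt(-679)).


N(a + b*sqrt(d)) = a^2 - d*b^2
= (-1)^2 - (-679)*(-7)^2
= 1 + 33271
= 33272

33272


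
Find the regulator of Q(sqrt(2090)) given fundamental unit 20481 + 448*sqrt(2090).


epsilon = 20481 + 448*sqrt(2090)
= 40962.0000
R = ln(40962.0000)
= 10.6204

10.6204


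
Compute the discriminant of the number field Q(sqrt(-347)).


For K = Q(sqrt(d)) with d squarefree: disc(K) = d if d = 1 mod 4, and disc(K) = 4d if d = 2 or 3 mod 4.
Here d = -347, and d mod 4 = 1.
d = 1 mod 4 (O_K = Z[(1+sqrt(d))/2]), so disc(K) = d = -347

-347


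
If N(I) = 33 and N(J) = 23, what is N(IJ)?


N(IJ) = N(I) * N(J)
= 33 * 23
= 759

759


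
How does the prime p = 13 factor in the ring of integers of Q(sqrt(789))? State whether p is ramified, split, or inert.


K = Q(sqrt(789)). Since d mod 4 = 1, disc(K) = 789.
Check p | disc: 789 mod 13 = 9.
p does not divide disc. Compute Legendre symbol (d/p):
9^((13-1)/2) mod 13 = 1
(d/p) = 1, so p splits: (p) = P*P' with e=1, f=1, g=2.
Therefore p is split.

split


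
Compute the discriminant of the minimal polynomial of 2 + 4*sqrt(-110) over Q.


The element 2 + 4*sqrt(-110) has minimal polynomial:
x^2 - 4*x + 1764
Discriminant = (-4)^2 - 4*(1764)
= 16 - 7056
= -7040

-7040


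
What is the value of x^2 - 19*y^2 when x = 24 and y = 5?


x^2 - d*y^2
= 24^2 - 19*5^2
= 576 - 475
= 101

101


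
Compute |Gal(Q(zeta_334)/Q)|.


|Gal(Q(zeta_334)/Q)| = phi(334)
= 166

166


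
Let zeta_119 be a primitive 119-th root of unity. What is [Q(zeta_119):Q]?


The degree equals Euler's totient phi(119).
119 = 7 * 17
phi(119) = 96

96


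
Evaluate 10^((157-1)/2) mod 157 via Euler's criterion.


p = 157 is prime and the exponent is (p-1)/2 = 78, so by Euler's criterion 10^78 = (10/157) = +1 or -1 mod 157.
Compute by square-and-multiply:
  78 = 64 + 8 + 4 + 2 (binary 1001110)
  Repeated squaring mod 157: 10^1 = 10, 10^2 = 100, 10^4 = 109, 10^8 = 106, 10^16 = 89, 10^32 = 71, 10^64 = 17
  10^78 = 10^64 * 10^8 * 10^4 * 10^2 = 17 * 106 * 109 * 100 mod 157
    17 * 106 = 1802 = 75 mod 157
    75 * 109 = 8175 = 11 mod 157
    11 * 100 = 1100 = 1 mod 157
  10^78 = 1 mod 157
Result 1: 10 is a quadratic residue mod 157.
10^78 mod 157 = 1

1


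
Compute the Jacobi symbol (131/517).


Compute (131/517) via quadratic reciprocity:
  reciprocity: (131/517) -> +(517/131)
  reduce: (124/131)
  pull out 2: (2/131) = -1  (since 131 mod 8 = 3)
  pull out 2: (2/131) = -1  (since 131 mod 8 = 3)
  reciprocity: (31/131) -> -(131/31)
  reduce: (7/31)
  reciprocity: (7/31) -> -(31/7)
  reduce: (3/7)
  reciprocity: (3/7) -> -(7/3)
  reduce: (1/3)
  (1/3) = 1
Product of signs = -1

-1


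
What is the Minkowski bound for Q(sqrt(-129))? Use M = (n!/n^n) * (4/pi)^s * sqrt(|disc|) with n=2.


d = -129, d mod 4 = 3, so disc(K) = 4d = -516; |disc(K)| = 516
Imaginary quadratic field, so n = 2, s = r2 = 1, r1 = 0
M = (n!/n^n) * (4/pi)^s * sqrt(|disc(K)|) = (2!/2^2) * (4/pi)^1 * sqrt(516)
= 0.5 * 1.273240 * 22.715633
= 14.4612

14.4612


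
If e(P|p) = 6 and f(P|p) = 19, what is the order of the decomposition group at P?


|D_P| = e * f
= 6 * 19
= 114

114


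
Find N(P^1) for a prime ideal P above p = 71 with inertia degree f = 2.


N(P^a) = p^(a*f)
= 71^(1*2)
= 71^2
= 5041

5041


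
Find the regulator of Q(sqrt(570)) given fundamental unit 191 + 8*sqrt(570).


epsilon = 191 + 8*sqrt(570)
= 381.9974
R = ln(381.9974)
= 5.9454

5.9454


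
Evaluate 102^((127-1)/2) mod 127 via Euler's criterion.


p = 127 is prime and the exponent is (p-1)/2 = 63, so by Euler's criterion 102^63 = (102/127) = +1 or -1 mod 127.
Compute by square-and-multiply:
  63 = 32 + 16 + 8 + 4 + 2 + 1 (binary 111111)
  Repeated squaring mod 127: 102^1 = 102, 102^2 = 117, 102^4 = 100, 102^8 = 94, 102^16 = 73, 102^32 = 122
  102^63 = 102^32 * 102^16 * 102^8 * 102^4 * 102^2 * 102^1 = 122 * 73 * 94 * 100 * 117 * 102 mod 127
    122 * 73 = 8906 = 16 mod 127
    16 * 94 = 1504 = 107 mod 127
    107 * 100 = 10700 = 32 mod 127
    32 * 117 = 3744 = 61 mod 127
    61 * 102 = 6222 = 126 mod 127
  102^63 = 126 mod 127
Result 126 = p - 1 = -1 mod 127: 102 is a quadratic non-residue mod 127. As a residue in [0, p-1] the value is 126.
102^63 mod 127 = 126

126


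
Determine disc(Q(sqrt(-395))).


For K = Q(sqrt(d)) with d squarefree: disc(K) = d if d = 1 mod 4, and disc(K) = 4d if d = 2 or 3 mod 4.
Here d = -395, and d mod 4 = 1.
d = 1 mod 4 (O_K = Z[(1+sqrt(d))/2]), so disc(K) = d = -395

-395


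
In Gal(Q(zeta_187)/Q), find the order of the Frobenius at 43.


The Frobenius at p in Gal(Q(zeta_n)/Q) = (Z/nZ)* is the class of p, so its order is ord_187(43), the smallest k >= 1 with 43^k = 1 mod 187.
n = 187 = 11 * 17, phi(187) = 160; the order divides phi(n).
Divisors of 160: 1, 2, 4, 5, 8, 10, 16, 20, 32, 40, 80, 160
Repeated squaring mod 187: 43^1 = 43, 43^2 = 166, 43^4 = 67, 43^8 = 1, 43^16 = 1, 43^32 = 1, 43^64 = 1, 43^128 = 1
Test divisors in increasing order:
  k=1: 43^1 = 43 mod 187
  k=2: 43^2 = 166 mod 187
  k=4: 43^4 = 67 mod 187
  k=5: 43^5 = 67 * 43 = 76 mod 187
  k=8: 43^8 = 1 mod 187  <- first divisor giving 1
Order = 8

8


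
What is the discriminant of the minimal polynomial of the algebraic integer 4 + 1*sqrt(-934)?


The element 4 + 1*sqrt(-934) has minimal polynomial:
x^2 - 8*x + 950
Discriminant = (-8)^2 - 4*(950)
= 64 - 3800
= -3736

-3736


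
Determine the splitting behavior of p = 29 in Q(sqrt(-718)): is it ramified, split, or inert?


K = Q(sqrt(-718)). Since d mod 4 = 2, disc(K) = -2872.
Check p | disc: -2872 mod 29 = 28.
p does not divide disc. Compute Legendre symbol (d/p):
7^((29-1)/2) mod 29 = 1
(d/p) = 1, so p splits: (p) = P*P' with e=1, f=1, g=2.
Therefore p is split.

split


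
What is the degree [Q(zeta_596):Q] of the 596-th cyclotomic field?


The degree equals Euler's totient phi(596).
596 = 2^2 * 149
phi(596) = 296

296


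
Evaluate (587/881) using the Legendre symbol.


p = 881 is prime, so compute (587/881) with the reciprocity algorithm (Jacobi-symbol steps: pull out 2s via (2/n), flip via reciprocity, reduce):
  reciprocity: (587/881) -> +(881/587)
  reduce: (294/587)
  pull out 2: (2/587) = -1  (since 587 mod 8 = 3)
  reciprocity: (147/587) -> -(587/147)
  reduce: (146/147)
  pull out 2: (2/147) = -1  (since 147 mod 8 = 3)
  reciprocity: (73/147) -> +(147/73)
  reduce: (1/73)
  (1/73) = 1
Product of signs = -1
(587/881) = -1

-1


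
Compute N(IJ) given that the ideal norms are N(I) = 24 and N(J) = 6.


N(IJ) = N(I) * N(J)
= 24 * 6
= 144

144


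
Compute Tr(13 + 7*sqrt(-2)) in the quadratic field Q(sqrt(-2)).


Tr(a + b*sqrt(d)) = (a + b*sqrt(d)) + (a - b*sqrt(d)) = 2a
= 2 * (13)
= 26

26


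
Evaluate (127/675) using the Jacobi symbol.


Compute (127/675) via quadratic reciprocity:
  reciprocity: (127/675) -> -(675/127)
  reduce: (40/127)
  pull out 2: (2/127) = +1  (since 127 mod 8 = 7)
  pull out 2: (2/127) = +1  (since 127 mod 8 = 7)
  pull out 2: (2/127) = +1  (since 127 mod 8 = 7)
  reciprocity: (5/127) -> +(127/5)
  reduce: (2/5)
  pull out 2: (2/5) = -1  (since 5 mod 8 = 5)
  (1/5) = 1
Product of signs = 1

1


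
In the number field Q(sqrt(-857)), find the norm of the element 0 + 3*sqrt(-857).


N(a + b*sqrt(d)) = a^2 - d*b^2
= (0)^2 - (-857)*(3)^2
= 0 + 7713
= 7713

7713


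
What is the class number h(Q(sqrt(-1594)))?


K = Q(sqrt(-1594)). d mod 4 = 2, so D = disc(K) = 4d = -6376
h(K) equals the number of primitive reduced positive-definite forms (a, b, c) = a*x^2 + b*x*y + c*y^2 with b^2 - 4ac = D,
where reduced means |b| <= a <= c, with b >= 0 whenever |b| = a or a = c, and primitive means gcd(a, b, c) = 1.
Reduced forces 3a^2 <= |D| = 6376, so 1 <= a <= 46; b must have the parity of D, and c = (b^2 - D)/(4a) must be an integer >= a.
Enumerate a = 1..46, b in [-a, a]:
  a=1: (1, 0, 1594)  [1]
  a=2: (2, 0, 797)  [1]
  a=3..4: none
  a=5: (5, -2, 319), (5, 2, 319)  [2]
  a=6: none
  a=7: (7, -6, 229), (7, 6, 229)  [2]
  a=8..9: none
  a=10: (10, -8, 161), (10, 8, 161)  [2]
  a=11: (11, -2, 145), (11, 2, 145)  [2]
  a=12..13: none
  a=14: (14, -8, 115), (14, 8, 115)  [2]
  a=15..16: none
  a=17: (17, -4, 94), (17, 4, 94)  [2]
  a=18..21: none
  a=22: (22, -20, 77), (22, 20, 77)  [2]
  a=23: (23, -8, 70), (23, 8, 70)  [2]
  a=24: none
  a=25: (25, -18, 67), (25, 18, 67)  [2]
  a=26..28: none
  a=29: (29, -2, 55), (29, 2, 55)  [2]
  a=30: none
  a=31: (31, -14, 53), (31, 14, 53)  [2]
  a=32..33: none
  a=34: (34, -4, 47), (34, 4, 47)  [2]
  a=35: (35, -22, 49), (35, -8, 46), (35, 8, 46), (35, 22, 49)  [4]
  a=36: none
  a=37: (37, -32, 50), (37, 32, 50)  [2]
  a=38..40: none
  a=41: (41, -26, 43), (41, 26, 43)  [2]
  a=42..46: none
Total reduced forms: 1 + 1 + 2 + 2 + 2 + 2 + 2 + 2 + 2 + 2 + 2 + 2 + 2 + 2 + 4 + 2 + 2 = 34
h = 34

34


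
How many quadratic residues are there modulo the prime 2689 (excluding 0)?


For prime p, the number of non-zero quadratic residues is (p-1)/2.
= (2689-1)/2
= 1344

1344


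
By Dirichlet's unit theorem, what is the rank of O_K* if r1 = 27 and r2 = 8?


By Dirichlet's unit theorem:
rank = r1 + r2 - 1
= 27 + 8 - 1
= 34

34


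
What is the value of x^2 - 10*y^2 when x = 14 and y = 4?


x^2 - d*y^2
= 14^2 - 10*4^2
= 196 - 160
= 36

36


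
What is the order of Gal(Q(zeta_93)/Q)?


|Gal(Q(zeta_93)/Q)| = phi(93)
= 60

60


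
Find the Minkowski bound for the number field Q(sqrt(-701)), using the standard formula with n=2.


d = -701, d mod 4 = 3, so disc(K) = 4d = -2804; |disc(K)| = 2804
Imaginary quadratic field, so n = 2, s = r2 = 1, r1 = 0
M = (n!/n^n) * (4/pi)^s * sqrt(|disc(K)|) = (2!/2^2) * (4/pi)^1 * sqrt(2804)
= 0.5 * 1.273240 * 52.952809
= 33.7108

33.7108


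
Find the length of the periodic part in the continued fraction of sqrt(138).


Run the CF algorithm for sqrt(138).
a_0 = floor(sqrt(138)) = 11; set m_0=0, q_0=1.
Recurrence: m' = q*a - m,  q' = (d - m'^2)/q,  a' = floor((a_0 + m')/q').
  step 1: m=11, q=17, a=1
  step 2: m=6, q=6, a=2
  step 3: m=6, q=17, a=1
  step 4: m=11, q=1, a=22
a_4 = 2*a_0 = 22, so the period closes here.
sqrt(138) = [11; 1, 2, 1, 22]
Period length = 4

4


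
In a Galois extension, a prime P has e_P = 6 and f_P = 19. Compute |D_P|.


|D_P| = e * f
= 6 * 19
= 114

114


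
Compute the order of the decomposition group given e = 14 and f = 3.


|D_P| = e * f
= 14 * 3
= 42

42


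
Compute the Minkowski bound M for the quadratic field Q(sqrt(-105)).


d = -105, d mod 4 = 3, so disc(K) = 4d = -420; |disc(K)| = 420
Imaginary quadratic field, so n = 2, s = r2 = 1, r1 = 0
M = (n!/n^n) * (4/pi)^s * sqrt(|disc(K)|) = (2!/2^2) * (4/pi)^1 * sqrt(420)
= 0.5 * 1.273240 * 20.493902
= 13.0468

13.0468


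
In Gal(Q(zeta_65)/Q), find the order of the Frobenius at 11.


The Frobenius at p in Gal(Q(zeta_n)/Q) = (Z/nZ)* is the class of p, so its order is ord_65(11), the smallest k >= 1 with 11^k = 1 mod 65.
n = 65 = 5 * 13, phi(65) = 48; the order divides phi(n).
Divisors of 48: 1, 2, 3, 4, 6, 8, 12, 16, 24, 48
Repeated squaring mod 65: 11^1 = 11, 11^2 = 56, 11^4 = 16, 11^8 = 61, 11^16 = 16, 11^32 = 61
Test divisors in increasing order:
  k=1: 11^1 = 11 mod 65
  k=2: 11^2 = 56 mod 65
  k=3: 11^3 = 56 * 11 = 31 mod 65
  k=4: 11^4 = 16 mod 65
  k=6: 11^6 = 16 * 56 = 51 mod 65
  k=8: 11^8 = 61 mod 65
  k=12: 11^12 = 61 * 16 = 1 mod 65  <- first divisor giving 1
Order = 12

12


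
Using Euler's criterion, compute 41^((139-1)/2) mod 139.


p = 139 is prime and the exponent is (p-1)/2 = 69, so by Euler's criterion 41^69 = (41/139) = +1 or -1 mod 139.
Compute by square-and-multiply:
  69 = 64 + 4 + 1 (binary 1000101)
  Repeated squaring mod 139: 41^1 = 41, 41^2 = 13, 41^4 = 30, 41^8 = 66, 41^16 = 47, 41^32 = 124, 41^64 = 86
  41^69 = 41^64 * 41^4 * 41^1 = 86 * 30 * 41 mod 139
    86 * 30 = 2580 = 78 mod 139
    78 * 41 = 3198 = 1 mod 139
  41^69 = 1 mod 139
Result 1: 41 is a quadratic residue mod 139.
41^69 mod 139 = 1

1


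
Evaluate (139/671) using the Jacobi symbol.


Compute (139/671) via quadratic reciprocity:
  reciprocity: (139/671) -> -(671/139)
  reduce: (115/139)
  reciprocity: (115/139) -> -(139/115)
  reduce: (24/115)
  pull out 2: (2/115) = -1  (since 115 mod 8 = 3)
  pull out 2: (2/115) = -1  (since 115 mod 8 = 3)
  pull out 2: (2/115) = -1  (since 115 mod 8 = 3)
  reciprocity: (3/115) -> -(115/3)
  reduce: (1/3)
  (1/3) = 1
Product of signs = 1

1


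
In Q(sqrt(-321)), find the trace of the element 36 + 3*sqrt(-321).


Tr(a + b*sqrt(d)) = (a + b*sqrt(d)) + (a - b*sqrt(d)) = 2a
= 2 * (36)
= 72

72


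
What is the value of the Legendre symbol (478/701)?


p = 701 is prime, so compute (478/701) with the reciprocity algorithm (Jacobi-symbol steps: pull out 2s via (2/n), flip via reciprocity, reduce):
  pull out 2: (2/701) = -1  (since 701 mod 8 = 5)
  reciprocity: (239/701) -> +(701/239)
  reduce: (223/239)
  reciprocity: (223/239) -> -(239/223)
  reduce: (16/223)
  pull out 2: (2/223) = +1  (since 223 mod 8 = 7)
  pull out 2: (2/223) = +1  (since 223 mod 8 = 7)
  pull out 2: (2/223) = +1  (since 223 mod 8 = 7)
  pull out 2: (2/223) = +1  (since 223 mod 8 = 7)
  (1/223) = 1
Product of signs = 1
(478/701) = 1

1


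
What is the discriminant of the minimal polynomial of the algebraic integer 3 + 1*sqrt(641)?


The element 3 + 1*sqrt(641) has minimal polynomial:
x^2 - 6*x - 632
Discriminant = (-6)^2 - 4*(-632)
= 36 + 2528
= 2564

2564


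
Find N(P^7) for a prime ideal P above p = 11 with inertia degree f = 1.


N(P^a) = p^(a*f)
= 11^(7*1)
= 11^7
= 19487171

19487171


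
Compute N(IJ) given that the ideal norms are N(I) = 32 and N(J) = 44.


N(IJ) = N(I) * N(J)
= 32 * 44
= 1408

1408


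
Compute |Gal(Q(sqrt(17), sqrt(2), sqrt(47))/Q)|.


The 3 square roots of distinct primes are multiplicatively independent over Q,
so [K:Q] = 2^3 and Gal(K/Q) is isomorphic to (Z/2Z)^3.
|Gal| = 2^3 = 8

8


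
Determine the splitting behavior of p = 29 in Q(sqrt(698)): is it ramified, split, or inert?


K = Q(sqrt(698)). Since d mod 4 = 2, disc(K) = 2792.
Check p | disc: 2792 mod 29 = 8.
p does not divide disc. Compute Legendre symbol (d/p):
2^((29-1)/2) mod 29 = -1
(d/p) = -1, so p is inert: (p) stays prime with e=1, f=2, g=1.
Therefore p is inert.

inert


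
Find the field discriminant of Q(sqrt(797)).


For K = Q(sqrt(d)) with d squarefree: disc(K) = d if d = 1 mod 4, and disc(K) = 4d if d = 2 or 3 mod 4.
Here d = 797, and d mod 4 = 1.
d = 1 mod 4 (O_K = Z[(1+sqrt(d))/2]), so disc(K) = d = 797

797


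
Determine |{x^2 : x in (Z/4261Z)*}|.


For prime p, the number of non-zero quadratic residues is (p-1)/2.
= (4261-1)/2
= 2130

2130


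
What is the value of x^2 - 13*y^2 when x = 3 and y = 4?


x^2 - d*y^2
= 3^2 - 13*4^2
= 9 - 208
= -199

-199


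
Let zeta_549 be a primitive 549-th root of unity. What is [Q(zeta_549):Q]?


The degree equals Euler's totient phi(549).
549 = 3^2 * 61
phi(549) = 360

360


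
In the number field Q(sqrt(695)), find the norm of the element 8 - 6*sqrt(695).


N(a + b*sqrt(d)) = a^2 - d*b^2
= (8)^2 - (695)*(-6)^2
= 64 - 25020
= -24956

-24956


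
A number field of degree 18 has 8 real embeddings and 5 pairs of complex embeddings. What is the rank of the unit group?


By Dirichlet's unit theorem:
rank = r1 + r2 - 1
= 8 + 5 - 1
= 12

12


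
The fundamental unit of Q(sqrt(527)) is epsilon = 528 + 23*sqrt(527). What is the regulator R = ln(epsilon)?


epsilon = 528 + 23*sqrt(527)
= 1055.9991
R = ln(1055.9991)
= 6.9622

6.9622


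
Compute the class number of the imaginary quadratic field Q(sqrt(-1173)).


K = Q(sqrt(-1173)). d mod 4 = 3, so D = disc(K) = 4d = -4692
h(K) equals the number of primitive reduced positive-definite forms (a, b, c) = a*x^2 + b*x*y + c*y^2 with b^2 - 4ac = D,
where reduced means |b| <= a <= c, with b >= 0 whenever |b| = a or a = c, and primitive means gcd(a, b, c) = 1.
Reduced forces 3a^2 <= |D| = 4692, so 1 <= a <= 39; b must have the parity of D, and c = (b^2 - D)/(4a) must be an integer >= a.
Enumerate a = 1..39, b in [-a, a]:
  a=1: (1, 0, 1173)  [1]
  a=2: (2, 2, 587)  [1]
  a=3: (3, 0, 391)  [1]
  a=4..5: none
  a=6: (6, 6, 197)  [1]
  a=7..10: none
  a=11: (11, -4, 107), (11, 4, 107)  [2]
  a=12: none
  a=13: (13, -12, 93), (13, 12, 93)  [2]
  a=14..16: none
  a=17: (17, 0, 69)  [1]
  a=18: none
  a=19: (19, -18, 66), (19, 18, 66)  [2]
  a=20..21: none
  a=22: (22, -18, 57), (22, 18, 57)  [2]
  a=23: (23, 0, 51)  [1]
  a=24..25: none
  a=26: (26, -14, 47), (26, 14, 47)  [2]
  a=27..28: none
  a=29: (29, -8, 41), (29, 8, 41)  [2]
  a=30: none
  a=31: (31, -12, 39), (31, 12, 39)  [2]
  a=32: none
  a=33: (33, -18, 38), (33, 18, 38)  [2]
  a=34: (34, 34, 43)  [1]
  a=35..36: none
  a=37: (37, 28, 37)  [1]
  a=38..39: none
Total reduced forms: 1 + 1 + 1 + 1 + 2 + 2 + 1 + 2 + 2 + 1 + 2 + 2 + 2 + 2 + 1 + 1 = 24
h = 24

24


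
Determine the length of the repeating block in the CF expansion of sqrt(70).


Run the CF algorithm for sqrt(70).
a_0 = floor(sqrt(70)) = 8; set m_0=0, q_0=1.
Recurrence: m' = q*a - m,  q' = (d - m'^2)/q,  a' = floor((a_0 + m')/q').
  step 1: m=8, q=6, a=2
  step 2: m=4, q=9, a=1
  step 3: m=5, q=5, a=2
  step 4: m=5, q=9, a=1
  step 5: m=4, q=6, a=2
  step 6: m=8, q=1, a=16
a_6 = 2*a_0 = 16, so the period closes here.
sqrt(70) = [8; 2, 1, 2, 1, 2, 16]
Period length = 6

6


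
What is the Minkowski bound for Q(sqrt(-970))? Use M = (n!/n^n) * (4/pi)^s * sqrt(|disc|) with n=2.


d = -970, d mod 4 = 2, so disc(K) = 4d = -3880; |disc(K)| = 3880
Imaginary quadratic field, so n = 2, s = r2 = 1, r1 = 0
M = (n!/n^n) * (4/pi)^s * sqrt(|disc(K)|) = (2!/2^2) * (4/pi)^1 * sqrt(3880)
= 0.5 * 1.273240 * 62.289646
= 39.6548

39.6548


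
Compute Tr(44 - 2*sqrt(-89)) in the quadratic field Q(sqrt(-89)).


Tr(a + b*sqrt(d)) = (a + b*sqrt(d)) + (a - b*sqrt(d)) = 2a
= 2 * (44)
= 88

88


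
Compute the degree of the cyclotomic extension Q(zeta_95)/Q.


The degree equals Euler's totient phi(95).
95 = 5 * 19
phi(95) = 72

72


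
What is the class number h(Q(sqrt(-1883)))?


K = Q(sqrt(-1883)). d mod 4 = 1, so D = disc(K) = d = -1883
h(K) equals the number of primitive reduced positive-definite forms (a, b, c) = a*x^2 + b*x*y + c*y^2 with b^2 - 4ac = D,
where reduced means |b| <= a <= c, with b >= 0 whenever |b| = a or a = c, and primitive means gcd(a, b, c) = 1.
Reduced forces 3a^2 <= |D| = 1883, so 1 <= a <= 25; b must have the parity of D, and c = (b^2 - D)/(4a) must be an integer >= a.
Enumerate a = 1..25, b in [-a, a]:
  a=1: (1, 1, 471)  [1]
  a=2: none
  a=3: (3, -1, 157), (3, 1, 157)  [2]
  a=4..6: none
  a=7: (7, 7, 69)  [1]
  a=8: none
  a=9: (9, -5, 53), (9, 5, 53)  [2]
  a=10: none
  a=11: (11, -3, 43), (11, 3, 43)  [2]
  a=12..16: none
  a=17: (17, -15, 31), (17, 15, 31)  [2]
  a=18: none
  a=19: (19, -13, 27), (19, 13, 27)  [2]
  a=20: none
  a=21: (21, -7, 23), (21, 7, 23)  [2]
  a=22..25: none
Total reduced forms: 1 + 2 + 1 + 2 + 2 + 2 + 2 + 2 = 14
h = 14

14


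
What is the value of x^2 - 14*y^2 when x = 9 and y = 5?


x^2 - d*y^2
= 9^2 - 14*5^2
= 81 - 350
= -269

-269


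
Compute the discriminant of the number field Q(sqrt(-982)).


For K = Q(sqrt(d)) with d squarefree: disc(K) = d if d = 1 mod 4, and disc(K) = 4d if d = 2 or 3 mod 4.
Here d = -982, and d mod 4 = 2.
d = 2 mod 4, not 1 (O_K = Z[sqrt(d)]), so disc(K) = 4d = 4 * (-982) = -3928

-3928


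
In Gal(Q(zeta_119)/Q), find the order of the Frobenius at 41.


The Frobenius at p in Gal(Q(zeta_n)/Q) = (Z/nZ)* is the class of p, so its order is ord_119(41), the smallest k >= 1 with 41^k = 1 mod 119.
n = 119 = 7 * 17, phi(119) = 96; the order divides phi(n).
Divisors of 96: 1, 2, 3, 4, 6, 8, 12, 16, 24, 32, 48, 96
Repeated squaring mod 119: 41^1 = 41, 41^2 = 15, 41^4 = 106, 41^8 = 50, 41^16 = 1, 41^32 = 1, 41^64 = 1
Test divisors in increasing order:
  k=1: 41^1 = 41 mod 119
  k=2: 41^2 = 15 mod 119
  k=3: 41^3 = 15 * 41 = 20 mod 119
  k=4: 41^4 = 106 mod 119
  k=6: 41^6 = 106 * 15 = 43 mod 119
  k=8: 41^8 = 50 mod 119
  k=12: 41^12 = 50 * 106 = 64 mod 119
  k=16: 41^16 = 1 mod 119  <- first divisor giving 1
Order = 16

16


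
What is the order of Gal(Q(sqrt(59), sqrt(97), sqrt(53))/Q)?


The 3 square roots of distinct primes are multiplicatively independent over Q,
so [K:Q] = 2^3 and Gal(K/Q) is isomorphic to (Z/2Z)^3.
|Gal| = 2^3 = 8

8


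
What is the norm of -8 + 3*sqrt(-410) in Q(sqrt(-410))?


N(a + b*sqrt(d)) = a^2 - d*b^2
= (-8)^2 - (-410)*(3)^2
= 64 + 3690
= 3754

3754


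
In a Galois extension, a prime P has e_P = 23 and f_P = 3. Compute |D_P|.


|D_P| = e * f
= 23 * 3
= 69

69


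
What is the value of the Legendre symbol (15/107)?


p = 107 is prime, so compute (15/107) with the reciprocity algorithm (Jacobi-symbol steps: pull out 2s via (2/n), flip via reciprocity, reduce):
  reciprocity: (15/107) -> -(107/15)
  reduce: (2/15)
  pull out 2: (2/15) = +1  (since 15 mod 8 = 7)
  (1/15) = 1
Product of signs = -1
(15/107) = -1

-1


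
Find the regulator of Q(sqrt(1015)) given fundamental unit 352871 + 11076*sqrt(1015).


epsilon = 352871 + 11076*sqrt(1015)
= 705742.0000
R = ln(705742.0000)
= 13.4670

13.4670


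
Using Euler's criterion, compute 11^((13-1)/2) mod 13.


p = 13 is prime and the exponent is (p-1)/2 = 6, so by Euler's criterion 11^6 = (11/13) = +1 or -1 mod 13.
Compute by square-and-multiply:
  6 = 4 + 2 (binary 110)
  Repeated squaring mod 13: 11^1 = 11, 11^2 = 4, 11^4 = 3
  11^6 = 11^4 * 11^2 = 3 * 4 mod 13
    3 * 4 = 12 = 12 mod 13
  11^6 = 12 mod 13
Result 12 = p - 1 = -1 mod 13: 11 is a quadratic non-residue mod 13. As a residue in [0, p-1] the value is 12.
11^6 mod 13 = 12

12


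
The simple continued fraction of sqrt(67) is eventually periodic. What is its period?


Run the CF algorithm for sqrt(67).
a_0 = floor(sqrt(67)) = 8; set m_0=0, q_0=1.
Recurrence: m' = q*a - m,  q' = (d - m'^2)/q,  a' = floor((a_0 + m')/q').
  step 1: m=8, q=3, a=5
  step 2: m=7, q=6, a=2
  step 3: m=5, q=7, a=1
  step 4: m=2, q=9, a=1
  step 5: m=7, q=2, a=7
  step 6: m=7, q=9, a=1
  step 7: m=2, q=7, a=1
  step 8: m=5, q=6, a=2
  step 9: m=7, q=3, a=5
  step 10: m=8, q=1, a=16
a_10 = 2*a_0 = 16, so the period closes here.
sqrt(67) = [8; 5, 2, 1, 1, 7, 1, 1, 2, 5, 16]
Period length = 10

10


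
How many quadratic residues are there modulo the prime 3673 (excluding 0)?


For prime p, the number of non-zero quadratic residues is (p-1)/2.
= (3673-1)/2
= 1836

1836


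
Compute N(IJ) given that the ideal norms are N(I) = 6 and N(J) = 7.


N(IJ) = N(I) * N(J)
= 6 * 7
= 42

42


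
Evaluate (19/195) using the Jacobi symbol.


Compute (19/195) via quadratic reciprocity:
  reciprocity: (19/195) -> -(195/19)
  reduce: (5/19)
  reciprocity: (5/19) -> +(19/5)
  reduce: (4/5)
  pull out 2: (2/5) = -1  (since 5 mod 8 = 5)
  pull out 2: (2/5) = -1  (since 5 mod 8 = 5)
  (1/5) = 1
Product of signs = -1

-1


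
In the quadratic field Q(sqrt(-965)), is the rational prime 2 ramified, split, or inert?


K = Q(sqrt(-965)). Since d mod 4 = 3, disc(K) = -3860.
Check p | disc: -3860 mod 2 = 0.
p divides disc, so p ramifies: (p) = P^2 with e=2, f=1, g=1.
Therefore p is ramified.

ramified


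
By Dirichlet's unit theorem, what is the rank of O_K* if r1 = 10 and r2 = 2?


By Dirichlet's unit theorem:
rank = r1 + r2 - 1
= 10 + 2 - 1
= 11

11


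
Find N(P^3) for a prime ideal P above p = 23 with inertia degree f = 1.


N(P^a) = p^(a*f)
= 23^(3*1)
= 23^3
= 12167

12167


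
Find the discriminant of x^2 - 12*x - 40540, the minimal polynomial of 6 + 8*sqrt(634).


The element 6 + 8*sqrt(634) has minimal polynomial:
x^2 - 12*x - 40540
Discriminant = (-12)^2 - 4*(-40540)
= 144 + 162160
= 162304

162304


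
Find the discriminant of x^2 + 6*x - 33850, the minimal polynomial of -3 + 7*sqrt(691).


The element -3 + 7*sqrt(691) has minimal polynomial:
x^2 + 6*x - 33850
Discriminant = (6)^2 - 4*(-33850)
= 36 + 135400
= 135436

135436


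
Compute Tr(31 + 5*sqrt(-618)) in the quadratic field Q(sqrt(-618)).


Tr(a + b*sqrt(d)) = (a + b*sqrt(d)) + (a - b*sqrt(d)) = 2a
= 2 * (31)
= 62

62


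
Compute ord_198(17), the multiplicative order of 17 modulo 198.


We want ord_198(17), the smallest k >= 1 with 17^k = 1 mod 198.
n = 198 = 2 * 3^2 * 11, phi(198) = 60; the order divides phi(n).
Divisors of 60: 1, 2, 3, 4, 5, 6, 10, 12, 15, 20, 30, 60
Repeated squaring mod 198: 17^1 = 17, 17^2 = 91, 17^4 = 163, 17^8 = 37, 17^16 = 181, 17^32 = 91
Test divisors in increasing order:
  k=1: 17^1 = 17 mod 198
  k=2: 17^2 = 91 mod 198
  k=3: 17^3 = 91 * 17 = 161 mod 198
  k=4: 17^4 = 163 mod 198
  k=5: 17^5 = 163 * 17 = 197 mod 198
  k=6: 17^6 = 163 * 91 = 181 mod 198
  k=10: 17^10 = 37 * 91 = 1 mod 198  <- first divisor giving 1
Order = 10

10


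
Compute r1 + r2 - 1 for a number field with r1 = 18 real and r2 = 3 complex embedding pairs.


By Dirichlet's unit theorem:
rank = r1 + r2 - 1
= 18 + 3 - 1
= 20

20


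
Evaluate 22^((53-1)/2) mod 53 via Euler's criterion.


p = 53 is prime and the exponent is (p-1)/2 = 26, so by Euler's criterion 22^26 = (22/53) = +1 or -1 mod 53.
Compute by square-and-multiply:
  26 = 16 + 8 + 2 (binary 11010)
  Repeated squaring mod 53: 22^1 = 22, 22^2 = 7, 22^4 = 49, 22^8 = 16, 22^16 = 44
  22^26 = 22^16 * 22^8 * 22^2 = 44 * 16 * 7 mod 53
    44 * 16 = 704 = 15 mod 53
    15 * 7 = 105 = 52 mod 53
  22^26 = 52 mod 53
Result 52 = p - 1 = -1 mod 53: 22 is a quadratic non-residue mod 53. As a residue in [0, p-1] the value is 52.
22^26 mod 53 = 52

52


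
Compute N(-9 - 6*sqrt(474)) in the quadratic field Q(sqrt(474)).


N(a + b*sqrt(d)) = a^2 - d*b^2
= (-9)^2 - (474)*(-6)^2
= 81 - 17064
= -16983

-16983


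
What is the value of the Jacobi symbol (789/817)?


Compute (789/817) via quadratic reciprocity:
  reciprocity: (789/817) -> +(817/789)
  reduce: (28/789)
  pull out 2: (2/789) = -1  (since 789 mod 8 = 5)
  pull out 2: (2/789) = -1  (since 789 mod 8 = 5)
  reciprocity: (7/789) -> +(789/7)
  reduce: (5/7)
  reciprocity: (5/7) -> +(7/5)
  reduce: (2/5)
  pull out 2: (2/5) = -1  (since 5 mod 8 = 5)
  (1/5) = 1
Product of signs = -1

-1


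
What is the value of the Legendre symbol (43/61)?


p = 61 is prime, so compute (43/61) with the reciprocity algorithm (Jacobi-symbol steps: pull out 2s via (2/n), flip via reciprocity, reduce):
  reciprocity: (43/61) -> +(61/43)
  reduce: (18/43)
  pull out 2: (2/43) = -1  (since 43 mod 8 = 3)
  reciprocity: (9/43) -> +(43/9)
  reduce: (7/9)
  reciprocity: (7/9) -> +(9/7)
  reduce: (2/7)
  pull out 2: (2/7) = +1  (since 7 mod 8 = 7)
  (1/7) = 1
Product of signs = -1
(43/61) = -1

-1


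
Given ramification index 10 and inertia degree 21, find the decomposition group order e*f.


|D_P| = e * f
= 10 * 21
= 210

210


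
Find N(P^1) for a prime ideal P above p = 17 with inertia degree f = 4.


N(P^a) = p^(a*f)
= 17^(1*4)
= 17^4
= 83521

83521


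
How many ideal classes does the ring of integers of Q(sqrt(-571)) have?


K = Q(sqrt(-571)). d mod 4 = 1, so D = disc(K) = d = -571
h(K) equals the number of primitive reduced positive-definite forms (a, b, c) = a*x^2 + b*x*y + c*y^2 with b^2 - 4ac = D,
where reduced means |b| <= a <= c, with b >= 0 whenever |b| = a or a = c, and primitive means gcd(a, b, c) = 1.
Reduced forces 3a^2 <= |D| = 571, so 1 <= a <= 13; b must have the parity of D, and c = (b^2 - D)/(4a) must be an integer >= a.
Enumerate a = 1..13, b in [-a, a]:
  a=1: (1, 1, 143)  [1]
  a=2..4: none
  a=5: (5, -3, 29), (5, 3, 29)  [2]
  a=6..10: none
  a=11: (11, -1, 13), (11, 1, 13)  [2]
  a=12..13: none
Total reduced forms: 1 + 2 + 2 = 5
h = 5

5


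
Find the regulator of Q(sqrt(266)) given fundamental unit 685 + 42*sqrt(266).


epsilon = 685 + 42*sqrt(266)
= 1369.9993
R = ln(1369.9993)
= 7.2226

7.2226


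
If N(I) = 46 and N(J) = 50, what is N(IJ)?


N(IJ) = N(I) * N(J)
= 46 * 50
= 2300

2300


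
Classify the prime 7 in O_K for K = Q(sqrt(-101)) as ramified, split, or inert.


K = Q(sqrt(-101)). Since d mod 4 = 3, disc(K) = -404.
Check p | disc: -404 mod 7 = 2.
p does not divide disc. Compute Legendre symbol (d/p):
4^((7-1)/2) mod 7 = 1
(d/p) = 1, so p splits: (p) = P*P' with e=1, f=1, g=2.
Therefore p is split.

split


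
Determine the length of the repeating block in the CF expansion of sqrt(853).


Run the CF algorithm for sqrt(853).
a_0 = floor(sqrt(853)) = 29; set m_0=0, q_0=1.
Recurrence: m' = q*a - m,  q' = (d - m'^2)/q,  a' = floor((a_0 + m')/q').
  step 1: m=29, q=12, a=4
  step 2: m=19, q=41, a=1
  step 3: m=22, q=9, a=5
  step 4: m=23, q=36, a=1
  step 5: m=13, q=19, a=2
  step 6: m=25, q=12, a=4
  step 7: m=23, q=27, a=1
  step 8: m=4, q=31, a=1
  step 9: m=27, q=4, a=14
  step 10: m=29, q=3, a=19
  step 11: m=28, q=23, a=2
  step 12: m=18, q=23, a=2
  step 13: m=28, q=3, a=19
  step 14: m=29, q=4, a=14
  step 15: m=27, q=31, a=1
  step 16: m=4, q=27, a=1
  step 17: m=23, q=12, a=4
  step 18: m=25, q=19, a=2
  step 19: m=13, q=36, a=1
  step 20: m=23, q=9, a=5
  step 21: m=22, q=41, a=1
  step 22: m=19, q=12, a=4
  step 23: m=29, q=1, a=58
a_23 = 2*a_0 = 58, so the period closes here.
sqrt(853) = [29; 4, 1, 5, 1, 2, 4, 1, 1, 14, 19, 2, 2, 19, 14, 1, 1, 4, 2, 1, 5, 1, 4, 58]
Period length = 23

23


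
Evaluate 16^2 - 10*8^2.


x^2 - d*y^2
= 16^2 - 10*8^2
= 256 - 640
= -384

-384


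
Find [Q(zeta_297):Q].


The degree equals Euler's totient phi(297).
297 = 3^3 * 11
phi(297) = 180

180


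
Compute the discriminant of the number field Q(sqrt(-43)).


For K = Q(sqrt(d)) with d squarefree: disc(K) = d if d = 1 mod 4, and disc(K) = 4d if d = 2 or 3 mod 4.
Here d = -43, and d mod 4 = 1.
d = 1 mod 4 (O_K = Z[(1+sqrt(d))/2]), so disc(K) = d = -43

-43


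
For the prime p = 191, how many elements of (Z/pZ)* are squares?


For prime p, the number of non-zero quadratic residues is (p-1)/2.
= (191-1)/2
= 95

95


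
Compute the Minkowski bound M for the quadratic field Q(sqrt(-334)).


d = -334, d mod 4 = 2, so disc(K) = 4d = -1336; |disc(K)| = 1336
Imaginary quadratic field, so n = 2, s = r2 = 1, r1 = 0
M = (n!/n^n) * (4/pi)^s * sqrt(|disc(K)|) = (2!/2^2) * (4/pi)^1 * sqrt(1336)
= 0.5 * 1.273240 * 36.551334
= 23.2693

23.2693


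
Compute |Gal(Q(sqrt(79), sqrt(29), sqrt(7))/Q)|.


The 3 square roots of distinct primes are multiplicatively independent over Q,
so [K:Q] = 2^3 and Gal(K/Q) is isomorphic to (Z/2Z)^3.
|Gal| = 2^3 = 8

8


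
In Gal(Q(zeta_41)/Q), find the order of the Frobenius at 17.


The Frobenius at p in Gal(Q(zeta_n)/Q) = (Z/nZ)* is the class of p, so its order is ord_41(17), the smallest k >= 1 with 17^k = 1 mod 41.
n = 41 = 41, phi(41) = 40; the order divides phi(n).
Divisors of 40: 1, 2, 4, 5, 8, 10, 20, 40
Repeated squaring mod 41: 17^1 = 17, 17^2 = 2, 17^4 = 4, 17^8 = 16, 17^16 = 10, 17^32 = 18
Test divisors in increasing order:
  k=1: 17^1 = 17 mod 41
  k=2: 17^2 = 2 mod 41
  k=4: 17^4 = 4 mod 41
  k=5: 17^5 = 4 * 17 = 27 mod 41
  k=8: 17^8 = 16 mod 41
  k=10: 17^10 = 16 * 2 = 32 mod 41
  k=20: 17^20 = 10 * 4 = 40 mod 41
  k=40: 17^40 = 18 * 16 = 1 mod 41  <- first divisor giving 1
Order = 40

40
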